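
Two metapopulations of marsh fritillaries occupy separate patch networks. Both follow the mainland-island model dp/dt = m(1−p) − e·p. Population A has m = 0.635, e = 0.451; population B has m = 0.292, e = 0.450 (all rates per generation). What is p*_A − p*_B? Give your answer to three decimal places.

0.191

A: p*_A = m/(m+e) = 0.635/1.0860 = 0.5847.
B: p*_B = 0.292/0.7420 = 0.3935.
p*_A − p*_B = 0.5847 − 0.3935 = 0.1912.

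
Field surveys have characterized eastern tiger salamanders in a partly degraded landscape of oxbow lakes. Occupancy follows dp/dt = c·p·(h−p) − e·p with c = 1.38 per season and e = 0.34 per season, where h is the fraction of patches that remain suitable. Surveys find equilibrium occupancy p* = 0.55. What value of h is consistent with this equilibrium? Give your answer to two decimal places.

0.80

At equilibrium c(h−p*) = e, so h = p* + e/c.
h = 0.55 + 0.34/1.38 = 0.55 + 0.2464 = 0.7964.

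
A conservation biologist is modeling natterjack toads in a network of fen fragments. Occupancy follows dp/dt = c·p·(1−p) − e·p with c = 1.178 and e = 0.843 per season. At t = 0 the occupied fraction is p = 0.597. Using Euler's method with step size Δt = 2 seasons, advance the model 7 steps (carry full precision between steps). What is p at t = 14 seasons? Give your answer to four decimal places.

0.2836

Update rule: p ← p + [c·p·(1−p) − e·p]·Δt with Δt = 2.
  1  |  dp/dt·Δt = -0.439710  |  p_1 = 0.157290
  2  |  dp/dt·Δt = +0.047096  |  p_2 = 0.204387
  3  |  dp/dt·Δt = +0.038520  |  p_3 = 0.242907
  4  |  dp/dt·Δt = +0.023735  |  p_4 = 0.266641
  5  |  dp/dt·Δt = +0.011144  |  p_5 = 0.277785
  6  |  dp/dt·Δt = +0.004316  |  p_6 = 0.282101
  7  |  dp/dt·Δt = +0.001515  |  p_7 = 0.283616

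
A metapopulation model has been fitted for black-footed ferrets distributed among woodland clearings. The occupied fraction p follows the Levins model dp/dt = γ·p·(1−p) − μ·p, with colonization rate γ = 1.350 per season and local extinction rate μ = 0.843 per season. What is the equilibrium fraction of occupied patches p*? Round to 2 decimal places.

0.38

At equilibrium, colonization balances extinction: γ·p*·(1−p*) = μ·p*.
So p* = 1 − μ/γ = 1 − 0.843/1.350 = 1 − 0.6244 = 0.3756.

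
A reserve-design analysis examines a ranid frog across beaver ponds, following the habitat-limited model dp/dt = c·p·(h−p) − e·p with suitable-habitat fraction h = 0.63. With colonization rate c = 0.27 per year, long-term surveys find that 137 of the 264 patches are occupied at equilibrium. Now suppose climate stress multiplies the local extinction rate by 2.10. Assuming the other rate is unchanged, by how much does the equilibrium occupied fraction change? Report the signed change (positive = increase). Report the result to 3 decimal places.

Observed p* = 137/264 = 0.51894.
Balance c(h−p*) = e gives e = 0.27×(0.63 − 0.51894) = 0.02999.
New p* = 0.63 − e/c = 0.63 − 0.06298/0.27000 = 0.39674.
Δp* = 0.39674 − 0.51894 = -0.12220.

-0.122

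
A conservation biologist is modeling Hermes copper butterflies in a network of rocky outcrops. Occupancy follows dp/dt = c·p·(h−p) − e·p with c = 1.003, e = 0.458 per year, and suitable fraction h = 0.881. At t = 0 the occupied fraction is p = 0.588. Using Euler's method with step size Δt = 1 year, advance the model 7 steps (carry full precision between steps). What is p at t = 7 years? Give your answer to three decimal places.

Update rule: p ← p + [c·p·(h−p) − e·p]·Δt with Δt = 1.
step 1: Δp = -0.09650, p = 0.49150
step 2: Δp = -0.03309, p = 0.45841
step 3: Δp = -0.01565, p = 0.44276
step 4: Δp = -0.00817, p = 0.43459
step 5: Δp = -0.00446, p = 0.43014
step 6: Δp = -0.00249, p = 0.42765
step 7: Δp = -0.00141, p = 0.42624

0.426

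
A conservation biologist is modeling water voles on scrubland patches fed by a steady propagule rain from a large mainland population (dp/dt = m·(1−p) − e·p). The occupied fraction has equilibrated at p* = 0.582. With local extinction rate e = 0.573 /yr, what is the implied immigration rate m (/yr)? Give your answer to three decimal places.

0.798

At equilibrium m(1−p*) = e·p*, so m = e·p*/(1−p*).
m = 0.573 × 0.582 / 0.4180 = 0.3335/0.4180 = 0.7978.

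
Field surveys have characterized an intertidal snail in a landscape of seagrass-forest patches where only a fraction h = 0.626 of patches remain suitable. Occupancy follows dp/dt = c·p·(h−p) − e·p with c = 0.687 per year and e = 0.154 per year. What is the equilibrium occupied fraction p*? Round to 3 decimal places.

Setting dp/dt = 0 and dividing by p* gives c·(h−p*) = e.
So p* = h − e/c = 0.626 − 0.154/0.687 = 0.626 − 0.2242 = 0.4018.

0.402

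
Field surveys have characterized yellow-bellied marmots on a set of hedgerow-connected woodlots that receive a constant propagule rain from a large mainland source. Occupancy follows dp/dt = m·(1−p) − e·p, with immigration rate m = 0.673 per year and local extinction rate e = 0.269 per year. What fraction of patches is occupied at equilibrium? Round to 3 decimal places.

At equilibrium the propagule rain into empty patches balances local extinction: m(1−p*) = e·p*.
p* = m/(m+e) = 0.673/(0.673+0.269) = 0.673/0.9420 = 0.7144.

0.714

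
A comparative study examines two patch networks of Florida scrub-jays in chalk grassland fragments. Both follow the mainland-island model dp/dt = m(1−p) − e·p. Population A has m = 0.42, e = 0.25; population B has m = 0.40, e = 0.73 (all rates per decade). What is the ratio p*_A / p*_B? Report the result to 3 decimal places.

A: p*_A = m/(m+e) = 0.42/0.6700 = 0.6269.
B: p*_B = 0.40/1.1300 = 0.3540.
p*_A / p*_B = 0.6269/0.3540 = 1.7709.

1.771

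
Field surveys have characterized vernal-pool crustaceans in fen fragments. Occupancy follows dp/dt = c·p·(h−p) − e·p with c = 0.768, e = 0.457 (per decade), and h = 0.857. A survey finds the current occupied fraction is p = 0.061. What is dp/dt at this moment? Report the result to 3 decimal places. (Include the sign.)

0.009

Colonization term: c·p·(h−p) = 0.768×0.061×0.7960 = 0.03729.
Extinction term: e·p = 0.02788.
dp/dt = 0.03729 − 0.02788 = 0.00941.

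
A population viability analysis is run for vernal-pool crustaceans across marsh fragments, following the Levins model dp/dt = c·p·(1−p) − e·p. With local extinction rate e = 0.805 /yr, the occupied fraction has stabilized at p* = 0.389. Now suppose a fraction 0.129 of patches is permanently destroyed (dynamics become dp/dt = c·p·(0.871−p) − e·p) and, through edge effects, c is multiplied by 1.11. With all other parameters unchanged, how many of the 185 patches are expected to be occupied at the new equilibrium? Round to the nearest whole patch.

Balance c(1−p*) = e gives c = e/(1 − 0.38900) = 0.805/0.61100 = 1.31751.
New p* = 0.871 − e/c = 0.871 − 0.80500/1.46244 = 0.32055.
Expected occupied = 185 × 0.32055 = 59.30 ≈ 59.

59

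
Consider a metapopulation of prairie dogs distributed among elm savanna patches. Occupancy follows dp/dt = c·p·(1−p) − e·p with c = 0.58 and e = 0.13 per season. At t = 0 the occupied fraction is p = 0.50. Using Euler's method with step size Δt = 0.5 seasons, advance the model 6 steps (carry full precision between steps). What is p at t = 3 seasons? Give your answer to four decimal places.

0.6862

Update rule: p ← p + [c·p·(1−p) − e·p]·Δt with Δt = 0.5.
p: 0.50000 → 0.54000  (Δp = +0.04000)
p: 0.54000 → 0.57694  (Δp = +0.03694)
p: 0.57694 → 0.61022  (Δp = +0.03328)
p: 0.61022 → 0.63953  (Δp = +0.02931)
p: 0.63953 → 0.66482  (Δp = +0.02528)
p: 0.66482 → 0.68623  (Δp = +0.02141)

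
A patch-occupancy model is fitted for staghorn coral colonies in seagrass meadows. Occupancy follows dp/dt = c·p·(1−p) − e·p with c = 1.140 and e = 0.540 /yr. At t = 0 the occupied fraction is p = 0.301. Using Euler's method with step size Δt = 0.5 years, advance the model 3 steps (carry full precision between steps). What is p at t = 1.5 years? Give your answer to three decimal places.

Update rule: p ← p + [c·p·(1−p) − e·p]·Δt with Δt = 0.5.
  1  |  dp/dt·Δt = +0.038657  |  p_1 = 0.339657
  2  |  dp/dt·Δt = +0.036138  |  p_2 = 0.375795
  3  |  dp/dt·Δt = +0.032242  |  p_3 = 0.408037

0.408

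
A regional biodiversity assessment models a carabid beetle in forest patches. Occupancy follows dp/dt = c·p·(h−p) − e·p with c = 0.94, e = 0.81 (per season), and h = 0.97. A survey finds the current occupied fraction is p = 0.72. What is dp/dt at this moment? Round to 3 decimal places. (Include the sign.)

Colonization term: c·p·(h−p) = 0.94×0.72×0.2500 = 0.16920.
Extinction term: e·p = 0.58320.
dp/dt = 0.16920 − 0.58320 = -0.41400.

-0.414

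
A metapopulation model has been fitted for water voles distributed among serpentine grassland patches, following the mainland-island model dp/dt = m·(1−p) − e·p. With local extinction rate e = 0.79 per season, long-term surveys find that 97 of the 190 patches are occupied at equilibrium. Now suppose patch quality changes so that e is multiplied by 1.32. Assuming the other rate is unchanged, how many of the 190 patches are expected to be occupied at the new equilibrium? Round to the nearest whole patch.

Observed p* = 97/190 = 0.51053.
Balance m(1−p*) = e·p* gives m = e·p*/(1−p*) = 0.79×0.51053/0.48947 = 0.82399.
New p* = m/(m+e) = 0.82399/(0.82399+1.04280) = 0.44139.
Expected occupied = 190 × 0.44139 = 83.86 ≈ 84.

84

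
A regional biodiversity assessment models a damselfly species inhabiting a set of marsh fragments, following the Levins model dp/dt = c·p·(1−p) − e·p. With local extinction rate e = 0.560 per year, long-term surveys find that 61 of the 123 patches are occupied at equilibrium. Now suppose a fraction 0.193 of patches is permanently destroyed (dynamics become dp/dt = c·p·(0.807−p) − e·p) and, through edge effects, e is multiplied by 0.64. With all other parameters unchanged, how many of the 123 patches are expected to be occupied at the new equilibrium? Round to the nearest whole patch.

60

Observed p* = 61/123 = 0.49593.
Balance c(1−p*) = e gives c = e/(1 − 0.49593) = 0.560/0.50407 = 1.11096.
New p* = 0.807 − e/c = 0.807 − 0.35840/1.11096 = 0.48440.
Expected occupied = 123 × 0.48440 = 59.58 ≈ 60.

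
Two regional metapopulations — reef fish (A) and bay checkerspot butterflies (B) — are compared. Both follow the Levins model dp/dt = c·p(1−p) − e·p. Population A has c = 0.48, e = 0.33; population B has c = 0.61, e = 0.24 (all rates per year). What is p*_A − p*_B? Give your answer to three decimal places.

A: p*_A = 1 − 0.33/0.48 = 0.3125.
B: p*_B = 1 − 0.24/0.61 = 0.6066.
p*_A − p*_B = 0.3125 − 0.6066 = -0.2941.

-0.294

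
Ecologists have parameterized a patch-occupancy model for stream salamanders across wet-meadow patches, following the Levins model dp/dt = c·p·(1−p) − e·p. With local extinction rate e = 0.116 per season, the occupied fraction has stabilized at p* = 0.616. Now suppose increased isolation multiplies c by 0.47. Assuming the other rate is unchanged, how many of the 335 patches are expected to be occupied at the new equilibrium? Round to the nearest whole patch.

61

Balance c(1−p*) = e gives c = e/(1 − 0.61600) = 0.116/0.38400 = 0.30208.
New p* = 1 − e/c = 1 − 0.11600/0.14198 = 0.18298.
Expected occupied = 335 × 0.18298 = 61.30 ≈ 61.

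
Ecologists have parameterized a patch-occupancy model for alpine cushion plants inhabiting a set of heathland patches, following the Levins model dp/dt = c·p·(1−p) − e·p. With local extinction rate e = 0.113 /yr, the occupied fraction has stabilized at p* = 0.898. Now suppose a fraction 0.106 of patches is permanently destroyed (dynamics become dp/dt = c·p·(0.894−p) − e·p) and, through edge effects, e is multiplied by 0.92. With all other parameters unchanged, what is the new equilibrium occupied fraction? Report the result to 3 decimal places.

0.800

Balance c(1−p*) = e gives c = e/(1 − 0.89800) = 0.113/0.10200 = 1.10784.
New p* = 0.894 − e/c = 0.894 − 0.10396/1.10784 = 0.80016.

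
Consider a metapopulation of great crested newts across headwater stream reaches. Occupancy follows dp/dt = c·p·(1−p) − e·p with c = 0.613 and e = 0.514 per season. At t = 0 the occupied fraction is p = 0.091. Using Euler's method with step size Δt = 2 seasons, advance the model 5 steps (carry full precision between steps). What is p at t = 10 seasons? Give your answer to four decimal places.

0.1264

Update rule: p ← p + [c·p·(1−p) − e·p]·Δt with Δt = 2.
step 1: Δp = +0.00787, p = 0.09887
step 2: Δp = +0.00759, p = 0.10646
step 3: Δp = +0.00718, p = 0.11364
step 4: Δp = +0.00667, p = 0.12031
step 5: Δp = +0.00608, p = 0.12639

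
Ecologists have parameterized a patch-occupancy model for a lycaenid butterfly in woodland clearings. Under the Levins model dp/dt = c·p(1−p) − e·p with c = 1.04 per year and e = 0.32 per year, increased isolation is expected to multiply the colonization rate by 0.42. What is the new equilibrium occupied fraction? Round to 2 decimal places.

0.27

Before: p* = 1 − 0.32/1.04 = 0.6923.
After the change, c = 0.4368, e = 0.32, so p* = 1 − 0.32/0.4368 = 0.2674.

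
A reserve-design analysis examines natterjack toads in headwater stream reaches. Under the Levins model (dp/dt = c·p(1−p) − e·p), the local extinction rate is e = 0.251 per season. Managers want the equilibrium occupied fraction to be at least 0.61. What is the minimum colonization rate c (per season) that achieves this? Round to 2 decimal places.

0.64

p* = 1 − e/c ≥ 0.61 requires e/c ≤ 0.3900, i.e. c ≥ e/0.3900.
c_min = 0.251/0.3900 = 0.6436.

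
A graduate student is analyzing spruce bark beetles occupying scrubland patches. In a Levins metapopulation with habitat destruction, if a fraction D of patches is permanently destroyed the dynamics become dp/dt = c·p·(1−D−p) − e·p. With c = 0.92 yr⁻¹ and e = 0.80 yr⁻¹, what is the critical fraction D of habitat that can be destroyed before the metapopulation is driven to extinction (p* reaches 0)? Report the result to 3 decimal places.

The nontrivial equilibrium is p* = (1−D) − e/c; extinction occurs when this hits zero.
So D_crit = 1 − e/c = 1 − 0.80/0.92 = 1 − 0.8696 = 0.1304.
This equals the undisturbed p*, a classic result of Lande's extension.

0.130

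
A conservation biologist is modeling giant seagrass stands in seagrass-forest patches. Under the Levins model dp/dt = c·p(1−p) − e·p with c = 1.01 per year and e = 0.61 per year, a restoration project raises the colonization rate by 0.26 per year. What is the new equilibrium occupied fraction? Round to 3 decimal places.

0.520

Before: p* = 1 − 0.61/1.01 = 0.3960.
After the change, c = 1.27, e = 0.61, so p* = 1 − 0.61/1.27 = 0.5197.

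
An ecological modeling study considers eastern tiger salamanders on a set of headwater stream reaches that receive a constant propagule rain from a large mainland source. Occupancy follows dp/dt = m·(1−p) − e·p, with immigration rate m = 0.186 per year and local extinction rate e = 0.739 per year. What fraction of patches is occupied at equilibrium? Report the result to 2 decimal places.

0.20

At equilibrium the propagule rain into empty patches balances local extinction: m(1−p*) = e·p*.
p* = m/(m+e) = 0.186/(0.186+0.739) = 0.186/0.9250 = 0.2011.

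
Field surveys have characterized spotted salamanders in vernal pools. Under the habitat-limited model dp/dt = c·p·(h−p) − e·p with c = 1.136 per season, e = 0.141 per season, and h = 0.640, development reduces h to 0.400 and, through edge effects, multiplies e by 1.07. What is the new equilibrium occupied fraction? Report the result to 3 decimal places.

Before: p* = h − e/c = 0.640 − 0.141/1.136 = 0.640 − 0.1241 = 0.5159.
After: c = 1.136, e = 0.15087, h = 0.400; p* = 0.400 − 0.15087/1.136 = 0.2672.

0.267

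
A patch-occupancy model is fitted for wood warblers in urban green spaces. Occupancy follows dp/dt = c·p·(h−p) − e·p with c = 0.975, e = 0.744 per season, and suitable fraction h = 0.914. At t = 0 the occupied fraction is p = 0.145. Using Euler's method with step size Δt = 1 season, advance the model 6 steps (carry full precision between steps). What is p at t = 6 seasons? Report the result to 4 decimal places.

Update rule: p ← p + [c·p·(h−p) − e·p]·Δt with Δt = 1.
t = 1: p = 0.14500 + (+0.00084) = 0.14584
t = 2: p = 0.14584 + (+0.00072) = 0.14656
t = 3: p = 0.14656 + (+0.00062) = 0.14718
t = 4: p = 0.14718 + (+0.00054) = 0.14772
t = 5: p = 0.14772 + (+0.00046) = 0.14818
t = 6: p = 0.14818 + (+0.00040) = 0.14858

0.1486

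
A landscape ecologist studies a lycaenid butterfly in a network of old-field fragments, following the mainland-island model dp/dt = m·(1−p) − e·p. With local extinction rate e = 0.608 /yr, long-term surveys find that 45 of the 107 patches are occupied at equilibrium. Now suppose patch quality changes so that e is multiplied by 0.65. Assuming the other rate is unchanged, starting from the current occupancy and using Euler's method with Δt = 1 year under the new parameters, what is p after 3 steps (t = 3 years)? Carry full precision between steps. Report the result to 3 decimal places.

0.527

Observed p* = 45/107 = 0.42056.
Balance m(1−p*) = e·p* gives m = e·p*/(1−p*) = 0.608×0.42056/0.57944 = 0.44129.
Starting from p₀ = 0.42056; update p ← p + (dp/dt)·Δt with the new parameters.
  1  |  dp/dt·Δt = +0.089495  |  p_1 = 0.510056
  2  |  dp/dt·Δt = +0.014633  |  p_2 = 0.524689
  3  |  dp/dt·Δt = +0.002393  |  p_3 = 0.527082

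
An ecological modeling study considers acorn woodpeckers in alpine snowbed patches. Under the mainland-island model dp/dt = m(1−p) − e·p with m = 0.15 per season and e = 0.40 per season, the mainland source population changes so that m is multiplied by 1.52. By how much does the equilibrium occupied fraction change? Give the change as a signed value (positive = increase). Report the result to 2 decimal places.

Before: p* = 0.15/(0.15+0.40) = 0.2727.
After: m = 0.228, e = 0.4; p* = 0.228/0.6280 = 0.3631.
Δp* = 0.3631 − 0.2727 = +0.0903.

0.09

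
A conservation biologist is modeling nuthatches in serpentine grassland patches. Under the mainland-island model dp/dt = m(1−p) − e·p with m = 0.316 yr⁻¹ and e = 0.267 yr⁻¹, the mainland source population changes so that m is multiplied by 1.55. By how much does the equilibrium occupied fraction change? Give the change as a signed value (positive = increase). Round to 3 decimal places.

Before: p* = 0.316/(0.316+0.267) = 0.5420.
After: m = 0.4898, e = 0.267; p* = 0.4898/0.7568 = 0.6472.
Δp* = 0.6472 − 0.5420 = +0.1052.

0.105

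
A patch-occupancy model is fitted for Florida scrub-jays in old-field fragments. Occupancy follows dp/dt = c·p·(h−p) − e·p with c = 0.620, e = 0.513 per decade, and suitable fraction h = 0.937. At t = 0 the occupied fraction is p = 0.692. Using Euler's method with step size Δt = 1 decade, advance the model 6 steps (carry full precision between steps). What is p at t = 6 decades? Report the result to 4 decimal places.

Update rule: p ← p + [c·p·(h−p) − e·p]·Δt with Δt = 1.
step 1: Δp = -0.24988, p = 0.44212
step 2: Δp = -0.09115, p = 0.35097
step 3: Δp = -0.05253, p = 0.29844
step 4: Δp = -0.03495, p = 0.26350
step 5: Δp = -0.02514, p = 0.23835
step 6: Δp = -0.01903, p = 0.21932

0.2193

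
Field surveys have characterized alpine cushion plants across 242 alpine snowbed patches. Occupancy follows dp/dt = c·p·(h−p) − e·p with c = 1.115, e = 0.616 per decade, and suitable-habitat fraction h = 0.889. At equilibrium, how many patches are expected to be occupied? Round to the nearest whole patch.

81

p* = h − e/c = 0.889 − 0.5525 = 0.3365.
Expected occupied patches = N × p* = 242 × 0.3365 = 81.44 ≈ 81.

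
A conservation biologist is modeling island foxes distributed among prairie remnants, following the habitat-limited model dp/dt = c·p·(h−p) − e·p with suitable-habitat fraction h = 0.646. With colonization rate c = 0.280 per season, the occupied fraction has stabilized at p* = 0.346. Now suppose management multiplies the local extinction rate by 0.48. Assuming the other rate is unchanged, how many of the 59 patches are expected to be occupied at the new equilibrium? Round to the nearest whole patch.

Balance c(h−p*) = e gives e = 0.280×(0.646 − 0.34600) = 0.08400.
New p* = 0.646 − e/c = 0.646 − 0.04032/0.28000 = 0.50200.
Expected occupied = 59 × 0.50200 = 29.62 ≈ 30.

30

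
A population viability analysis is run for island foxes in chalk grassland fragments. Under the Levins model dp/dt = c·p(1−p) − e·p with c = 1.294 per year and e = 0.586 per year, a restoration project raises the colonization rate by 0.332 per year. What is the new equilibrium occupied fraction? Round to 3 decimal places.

Before: p* = 1 − 0.586/1.294 = 0.5471.
After the change, c = 1.626, e = 0.586, so p* = 1 − 0.586/1.626 = 0.6396.

0.640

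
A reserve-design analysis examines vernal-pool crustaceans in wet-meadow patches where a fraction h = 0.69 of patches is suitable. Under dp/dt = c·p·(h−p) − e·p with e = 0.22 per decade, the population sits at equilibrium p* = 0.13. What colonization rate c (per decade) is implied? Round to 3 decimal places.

At equilibrium c(h−p*) = e, so c = e/(h−p*).
c = 0.22/(0.69 − 0.13) = 0.22/0.5600 = 0.3929.

0.393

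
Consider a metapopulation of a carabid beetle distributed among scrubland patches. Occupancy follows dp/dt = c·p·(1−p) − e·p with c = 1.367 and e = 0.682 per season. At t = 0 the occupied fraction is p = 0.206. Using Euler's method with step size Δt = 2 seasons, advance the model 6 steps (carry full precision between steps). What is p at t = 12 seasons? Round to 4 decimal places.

0.5011

Update rule: p ← p + [c·p·(1−p) − e·p]·Δt with Δt = 2.
t = 2: p = 0.20600 + (+0.16620) = 0.37220
t = 4: p = 0.37220 + (+0.13117) = 0.50337
t = 6: p = 0.50337 + (-0.00312) = 0.50024
t = 8: p = 0.50024 + (+0.00117) = 0.50141
t = 10: p = 0.50141 + (-0.00043) = 0.50098
t = 12: p = 0.50098 + (+0.00016) = 0.50114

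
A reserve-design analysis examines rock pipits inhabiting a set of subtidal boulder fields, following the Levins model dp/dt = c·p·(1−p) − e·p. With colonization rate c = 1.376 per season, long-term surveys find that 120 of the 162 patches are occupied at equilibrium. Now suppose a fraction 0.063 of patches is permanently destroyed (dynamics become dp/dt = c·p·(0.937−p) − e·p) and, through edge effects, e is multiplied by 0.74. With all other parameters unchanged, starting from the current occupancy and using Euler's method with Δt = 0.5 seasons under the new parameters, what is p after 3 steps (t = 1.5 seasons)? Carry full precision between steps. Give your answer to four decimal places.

0.7446

Observed p* = 120/162 = 0.74074.
Balance c(1−p*) = e gives e = 1.376×(1 − 0.74074) = 0.35674.
Starting from p₀ = 0.74074; update p ← p + (dp/dt)·Δt with the new parameters.
  1  |  dp/dt·Δt = +0.002246  |  p_1 = 0.742987
  2  |  dp/dt·Δt = +0.001105  |  p_2 = 0.744092
  3  |  dp/dt·Δt = +0.000541  |  p_3 = 0.744633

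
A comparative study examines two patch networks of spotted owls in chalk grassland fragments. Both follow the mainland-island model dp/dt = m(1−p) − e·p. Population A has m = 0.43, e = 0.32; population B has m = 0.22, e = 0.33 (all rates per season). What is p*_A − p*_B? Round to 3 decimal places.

0.173

A: p*_A = m/(m+e) = 0.43/0.7500 = 0.5733.
B: p*_B = 0.22/0.5500 = 0.4000.
p*_A − p*_B = 0.5733 − 0.4000 = 0.1733.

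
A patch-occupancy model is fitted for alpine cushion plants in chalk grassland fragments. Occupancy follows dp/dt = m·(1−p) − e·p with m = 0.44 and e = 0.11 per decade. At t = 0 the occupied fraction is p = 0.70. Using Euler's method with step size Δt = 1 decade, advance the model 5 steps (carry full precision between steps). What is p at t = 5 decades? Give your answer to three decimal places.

0.798

Update rule: p ← p + [m·(1−p) − e·p]·Δt with Δt = 1.
step 1: Δp = +0.05500, p = 0.75500
step 2: Δp = +0.02475, p = 0.77975
step 3: Δp = +0.01114, p = 0.79089
step 4: Δp = +0.00501, p = 0.79590
step 5: Δp = +0.00226, p = 0.79815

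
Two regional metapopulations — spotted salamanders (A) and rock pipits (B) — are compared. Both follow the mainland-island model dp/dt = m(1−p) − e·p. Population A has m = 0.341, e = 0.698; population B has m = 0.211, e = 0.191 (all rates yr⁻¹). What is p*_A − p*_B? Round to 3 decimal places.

A: p*_A = m/(m+e) = 0.341/1.0390 = 0.3282.
B: p*_B = 0.211/0.4020 = 0.5249.
p*_A − p*_B = 0.3282 − 0.5249 = -0.1967.

-0.197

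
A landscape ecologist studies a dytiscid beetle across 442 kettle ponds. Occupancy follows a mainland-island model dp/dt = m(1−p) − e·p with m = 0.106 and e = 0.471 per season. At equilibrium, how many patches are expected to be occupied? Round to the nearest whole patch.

81

p* = m/(m+e) = 0.106/0.5770 = 0.1837.
Expected occupied patches = N × p* = 442 × 0.1837 = 81.20 ≈ 81.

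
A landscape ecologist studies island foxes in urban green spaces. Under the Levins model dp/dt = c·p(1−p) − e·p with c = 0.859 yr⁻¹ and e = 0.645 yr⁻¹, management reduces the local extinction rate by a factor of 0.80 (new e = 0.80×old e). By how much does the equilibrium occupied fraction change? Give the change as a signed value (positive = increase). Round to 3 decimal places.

Before: p* = 1 − 0.645/0.859 = 0.2491.
After the change, c = 0.859, e = 0.516, so p* = 1 − 0.516/0.859 = 0.3993.
Δp* = 0.3993 − 0.2491 = +0.1502.

0.150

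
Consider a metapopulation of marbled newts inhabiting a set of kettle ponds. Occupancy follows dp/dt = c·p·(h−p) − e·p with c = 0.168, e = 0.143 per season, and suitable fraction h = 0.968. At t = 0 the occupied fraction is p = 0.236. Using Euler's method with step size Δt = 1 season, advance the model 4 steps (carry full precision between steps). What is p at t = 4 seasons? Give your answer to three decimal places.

0.219

Update rule: p ← p + [c·p·(h−p) − e·p]·Δt with Δt = 1.
t = 1: p = 0.23600 + (-0.00473) = 0.23127
t = 2: p = 0.23127 + (-0.00445) = 0.22683
t = 3: p = 0.22683 + (-0.00419) = 0.22263
t = 4: p = 0.22263 + (-0.00396) = 0.21868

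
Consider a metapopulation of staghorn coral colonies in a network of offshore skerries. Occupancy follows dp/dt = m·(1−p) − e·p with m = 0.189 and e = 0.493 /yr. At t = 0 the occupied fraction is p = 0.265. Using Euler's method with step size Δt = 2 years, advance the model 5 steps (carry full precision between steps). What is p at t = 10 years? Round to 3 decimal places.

Update rule: p ← p + [m·(1−p) − e·p]·Δt with Δt = 2.
step 1: Δp = +0.01654, p = 0.28154
step 2: Δp = -0.00602, p = 0.27552
step 3: Δp = +0.00219, p = 0.27771
step 4: Δp = -0.00080, p = 0.27691
step 5: Δp = +0.00029, p = 0.27720

0.277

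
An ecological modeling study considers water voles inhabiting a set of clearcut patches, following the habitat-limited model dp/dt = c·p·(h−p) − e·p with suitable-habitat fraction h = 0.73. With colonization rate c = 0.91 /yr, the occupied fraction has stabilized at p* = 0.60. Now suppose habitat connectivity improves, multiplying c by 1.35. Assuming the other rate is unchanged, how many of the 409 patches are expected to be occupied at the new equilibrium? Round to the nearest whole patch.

259

Balance c(h−p*) = e gives e = 0.91×(0.73 − 0.60000) = 0.11830.
New p* = 0.73 − e/c = 0.73 − 0.11830/1.22850 = 0.63370.
Expected occupied = 409 × 0.63370 = 259.18 ≈ 259.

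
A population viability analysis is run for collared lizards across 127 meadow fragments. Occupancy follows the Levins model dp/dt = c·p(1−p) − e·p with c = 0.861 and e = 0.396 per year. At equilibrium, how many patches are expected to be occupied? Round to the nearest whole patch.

69

p* = 1 − e/c = 1 − 0.396/0.861 = 0.5401.
Expected occupied patches = N × p* = 127 × 0.5401 = 68.59 ≈ 69.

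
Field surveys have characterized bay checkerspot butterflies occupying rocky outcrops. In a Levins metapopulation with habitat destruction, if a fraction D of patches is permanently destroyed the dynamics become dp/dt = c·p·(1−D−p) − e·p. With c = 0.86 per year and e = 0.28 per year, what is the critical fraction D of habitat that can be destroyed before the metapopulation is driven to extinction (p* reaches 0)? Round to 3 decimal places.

The nontrivial equilibrium is p* = (1−D) − e/c; extinction occurs when this hits zero.
So D_crit = 1 − e/c = 1 − 0.28/0.86 = 1 − 0.3256 = 0.6744.
This equals the undisturbed p*, a classic result of Lande's extension.

0.674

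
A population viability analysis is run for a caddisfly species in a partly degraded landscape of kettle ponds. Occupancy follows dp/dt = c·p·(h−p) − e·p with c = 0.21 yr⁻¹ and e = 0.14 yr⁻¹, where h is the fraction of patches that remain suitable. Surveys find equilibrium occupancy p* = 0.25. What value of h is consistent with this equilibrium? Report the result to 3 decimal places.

0.917

At equilibrium c(h−p*) = e, so h = p* + e/c.
h = 0.25 + 0.14/0.21 = 0.25 + 0.6667 = 0.9167.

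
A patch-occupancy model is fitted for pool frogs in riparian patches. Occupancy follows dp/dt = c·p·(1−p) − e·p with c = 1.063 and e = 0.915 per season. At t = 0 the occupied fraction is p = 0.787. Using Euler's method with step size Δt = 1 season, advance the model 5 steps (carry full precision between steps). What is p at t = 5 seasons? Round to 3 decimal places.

0.177

Update rule: p ← p + [c·p·(1−p) − e·p]·Δt with Δt = 1.
step 1: Δp = -0.54191, p = 0.24509
step 2: Δp = -0.02758, p = 0.21751
step 3: Δp = -0.01810, p = 0.19941
step 4: Δp = -0.01276, p = 0.18665
step 5: Δp = -0.00941, p = 0.17724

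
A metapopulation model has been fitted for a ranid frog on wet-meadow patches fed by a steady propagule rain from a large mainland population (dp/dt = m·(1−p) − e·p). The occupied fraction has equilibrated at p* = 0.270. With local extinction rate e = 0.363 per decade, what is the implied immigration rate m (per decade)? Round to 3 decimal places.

At equilibrium m(1−p*) = e·p*, so m = e·p*/(1−p*).
m = 0.363 × 0.270 / 0.7300 = 0.0980/0.7300 = 0.1343.

0.134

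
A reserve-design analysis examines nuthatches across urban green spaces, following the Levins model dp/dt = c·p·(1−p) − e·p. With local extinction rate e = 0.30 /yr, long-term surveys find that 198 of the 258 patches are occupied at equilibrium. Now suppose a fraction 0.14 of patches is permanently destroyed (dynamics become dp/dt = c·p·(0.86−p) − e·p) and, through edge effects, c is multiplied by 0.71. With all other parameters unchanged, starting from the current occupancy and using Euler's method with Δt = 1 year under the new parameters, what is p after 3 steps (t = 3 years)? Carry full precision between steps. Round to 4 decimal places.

0.5476

Observed p* = 198/258 = 0.76744.
Balance c(1−p*) = e gives c = e/(1 − 0.76744) = 0.30/0.23256 = 1.29000.
Starting from p₀ = 0.76744; update p ← p + (dp/dt)·Δt with the new parameters.
  1  |  dp/dt·Δt = -0.165173  |  p_1 = 0.602268
  2  |  dp/dt·Δt = -0.038511  |  p_2 = 0.563757
  3  |  dp/dt·Δt = -0.016164  |  p_3 = 0.547594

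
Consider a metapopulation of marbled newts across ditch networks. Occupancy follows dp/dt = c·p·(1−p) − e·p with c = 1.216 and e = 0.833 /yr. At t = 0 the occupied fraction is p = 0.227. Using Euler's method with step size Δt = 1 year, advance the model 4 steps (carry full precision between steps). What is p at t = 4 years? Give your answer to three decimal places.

Update rule: p ← p + [c·p·(1−p) − e·p]·Δt with Δt = 1.
step 1: Δp = +0.02428, p = 0.25128
step 2: Δp = +0.01946, p = 0.27074
step 3: Δp = +0.01456, p = 0.28530
step 4: Δp = +0.01029, p = 0.29559

0.296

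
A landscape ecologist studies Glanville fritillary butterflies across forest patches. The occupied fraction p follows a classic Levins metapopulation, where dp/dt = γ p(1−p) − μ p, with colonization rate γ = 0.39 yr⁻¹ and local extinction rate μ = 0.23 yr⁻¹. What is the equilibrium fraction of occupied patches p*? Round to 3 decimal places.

0.410

Setting dp/dt = 0 and dividing through by p* gives γ·(1−p*) = μ.
So p* = 1 − μ/γ = 1 − 0.23/0.39 = 1 − 0.5897 = 0.4103.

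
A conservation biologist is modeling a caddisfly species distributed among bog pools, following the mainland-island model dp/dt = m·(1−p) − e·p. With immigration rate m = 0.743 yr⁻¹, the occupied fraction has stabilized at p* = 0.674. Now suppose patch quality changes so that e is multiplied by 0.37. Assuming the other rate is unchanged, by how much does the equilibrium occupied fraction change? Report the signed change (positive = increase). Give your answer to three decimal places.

0.174

Balance m(1−p*) = e·p* gives e = m(1−p*)/p* = 0.743×0.32600/0.67400 = 0.35937.
New p* = m/(m+e) = 0.74300/(0.74300+0.13297) = 0.84820.
Δp* = 0.84820 − 0.67400 = +0.17420.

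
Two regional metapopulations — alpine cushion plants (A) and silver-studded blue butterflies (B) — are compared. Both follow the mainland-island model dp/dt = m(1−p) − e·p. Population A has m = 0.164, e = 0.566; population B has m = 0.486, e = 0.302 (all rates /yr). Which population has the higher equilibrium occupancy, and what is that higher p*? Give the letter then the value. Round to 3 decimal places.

B, 0.617

A: p*_A = m/(m+e) = 0.164/0.7300 = 0.2247.
B: p*_B = 0.486/0.7880 = 0.6168.
B is higher at 0.6168.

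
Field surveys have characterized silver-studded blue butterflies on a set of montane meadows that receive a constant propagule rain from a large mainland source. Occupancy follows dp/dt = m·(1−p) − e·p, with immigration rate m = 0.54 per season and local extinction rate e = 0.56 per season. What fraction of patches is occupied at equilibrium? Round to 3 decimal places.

0.491

At equilibrium the propagule rain into empty patches balances local extinction: m(1−p*) = e·p*.
p* = m/(m+e) = 0.54/(0.54+0.56) = 0.54/1.1000 = 0.4909.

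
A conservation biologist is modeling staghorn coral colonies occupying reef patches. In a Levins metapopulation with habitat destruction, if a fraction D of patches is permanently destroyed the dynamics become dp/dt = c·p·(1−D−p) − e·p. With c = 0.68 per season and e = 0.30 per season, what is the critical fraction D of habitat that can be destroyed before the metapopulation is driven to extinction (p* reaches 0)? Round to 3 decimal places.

0.559

The nontrivial equilibrium is p* = (1−D) − e/c; extinction occurs when this hits zero.
So D_crit = 1 − e/c = 1 − 0.30/0.68 = 1 − 0.4412 = 0.5588.
This equals the undisturbed p*, a classic result of Lande's extension.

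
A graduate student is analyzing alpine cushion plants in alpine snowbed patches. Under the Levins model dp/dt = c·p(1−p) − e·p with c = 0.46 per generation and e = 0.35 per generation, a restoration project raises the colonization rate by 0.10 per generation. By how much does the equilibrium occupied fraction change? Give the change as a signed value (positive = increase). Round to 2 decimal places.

0.14

Before: p* = 1 − 0.35/0.46 = 0.2391.
After the change, c = 0.56, e = 0.35, so p* = 1 − 0.35/0.56 = 0.3750.
Δp* = 0.3750 − 0.2391 = +0.1359.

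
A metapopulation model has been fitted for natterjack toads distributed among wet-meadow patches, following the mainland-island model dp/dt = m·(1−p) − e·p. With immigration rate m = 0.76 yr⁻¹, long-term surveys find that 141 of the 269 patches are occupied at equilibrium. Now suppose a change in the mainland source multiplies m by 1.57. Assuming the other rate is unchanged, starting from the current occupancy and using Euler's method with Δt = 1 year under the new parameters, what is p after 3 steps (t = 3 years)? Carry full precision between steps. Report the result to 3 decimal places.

Observed p* = 141/269 = 0.52416.
Balance m(1−p*) = e·p* gives e = m(1−p*)/p* = 0.76×0.47584/0.52416 = 0.68993.
Starting from p₀ = 0.52416; update p ← p + (dp/dt)·Δt with the new parameters.
  1  |  dp/dt·Δt = +0.206132  |  p_1 = 0.730296
  2  |  dp/dt·Δt = -0.182041  |  p_2 = 0.548254
  3  |  dp/dt·Δt = +0.160766  |  p_3 = 0.709021

0.709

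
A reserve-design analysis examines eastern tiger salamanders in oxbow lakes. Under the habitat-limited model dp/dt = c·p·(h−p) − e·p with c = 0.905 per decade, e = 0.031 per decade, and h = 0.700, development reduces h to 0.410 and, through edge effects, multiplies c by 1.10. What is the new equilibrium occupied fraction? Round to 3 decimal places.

Before: p* = h − e/c = 0.700 − 0.031/0.905 = 0.700 − 0.0343 = 0.6657.
After: c = 0.9955, e = 0.031, h = 0.410; p* = 0.410 − 0.031/0.9955 = 0.3789.

0.379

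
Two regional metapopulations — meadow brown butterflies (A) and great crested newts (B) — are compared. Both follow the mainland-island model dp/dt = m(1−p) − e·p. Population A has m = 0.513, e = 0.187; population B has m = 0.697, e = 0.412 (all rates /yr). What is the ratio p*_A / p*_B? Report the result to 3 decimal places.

1.166

A: p*_A = m/(m+e) = 0.513/0.7000 = 0.7329.
B: p*_B = 0.697/1.1090 = 0.6285.
p*_A / p*_B = 0.7329/0.6285 = 1.1661.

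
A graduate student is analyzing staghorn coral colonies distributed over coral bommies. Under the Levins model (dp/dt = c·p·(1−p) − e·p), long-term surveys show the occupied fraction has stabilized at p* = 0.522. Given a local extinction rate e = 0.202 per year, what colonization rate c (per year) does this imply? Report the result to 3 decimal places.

At equilibrium c(1−p*) = e, so c = e/(1−p*).
c = 0.202/(1 − 0.522) = 0.202/0.4780 = 0.4226.

0.423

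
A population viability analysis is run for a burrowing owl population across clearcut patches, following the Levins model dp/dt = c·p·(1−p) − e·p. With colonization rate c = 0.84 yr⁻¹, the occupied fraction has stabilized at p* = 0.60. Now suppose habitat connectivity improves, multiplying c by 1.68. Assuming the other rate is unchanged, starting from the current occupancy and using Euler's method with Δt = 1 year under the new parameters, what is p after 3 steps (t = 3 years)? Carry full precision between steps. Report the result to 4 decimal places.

Balance c(1−p*) = e gives e = 0.84×(1 − 0.60000) = 0.33600.
Starting from p₀ = 0.60000; update p ← p + (dp/dt)·Δt with the new parameters.
p: 0.60000 → 0.73709  (Δp = +0.13709)
p: 0.73709 → 0.76290  (Δp = +0.02581)
p: 0.76290 → 0.76183  (Δp = -0.00107)

0.7618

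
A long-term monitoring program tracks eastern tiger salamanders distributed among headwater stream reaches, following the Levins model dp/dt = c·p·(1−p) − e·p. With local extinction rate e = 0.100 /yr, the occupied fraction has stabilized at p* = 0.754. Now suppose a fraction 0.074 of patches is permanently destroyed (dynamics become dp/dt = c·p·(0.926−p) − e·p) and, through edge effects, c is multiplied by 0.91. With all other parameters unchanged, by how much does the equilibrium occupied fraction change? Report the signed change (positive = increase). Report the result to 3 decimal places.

Balance c(1−p*) = e gives c = e/(1 − 0.75400) = 0.100/0.24600 = 0.40650.
New p* = 0.926 − e/c = 0.926 − 0.10000/0.36991 = 0.65566.
Δp* = 0.65566 − 0.75400 = -0.09834.

-0.098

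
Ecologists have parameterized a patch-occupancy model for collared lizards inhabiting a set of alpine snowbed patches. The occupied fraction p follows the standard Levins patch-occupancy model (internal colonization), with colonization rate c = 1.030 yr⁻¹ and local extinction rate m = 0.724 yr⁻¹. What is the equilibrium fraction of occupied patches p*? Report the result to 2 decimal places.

Setting dp/dt = 0 and dividing through by p* gives c·(1−p*) = m.
So p* = 1 − m/c = 1 − 0.724/1.030 = 1 − 0.7029 = 0.2971.

0.30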